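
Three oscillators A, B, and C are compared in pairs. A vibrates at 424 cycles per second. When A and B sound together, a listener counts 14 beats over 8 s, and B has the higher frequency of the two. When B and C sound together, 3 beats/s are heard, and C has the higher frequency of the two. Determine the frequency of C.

428.75 Hz

A–B: Beat frequency = 14/8 = 1.75 Hz.
B is above A, so f_B = 424 + 1.75 = 425.75 Hz.
C is above B, so f_C = 425.75 + 3 = 428.75 Hz.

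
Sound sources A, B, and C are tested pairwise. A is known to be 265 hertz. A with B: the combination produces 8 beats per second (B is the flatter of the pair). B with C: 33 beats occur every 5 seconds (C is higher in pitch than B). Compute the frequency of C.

B is below A, so f_B = 265 − 8 = 257 Hz.
B–C: Beat frequency = 33/5 = 6.6 Hz.
C is above B, so f_C = 257 + 6.6 = 263.6 Hz.

263.6 Hz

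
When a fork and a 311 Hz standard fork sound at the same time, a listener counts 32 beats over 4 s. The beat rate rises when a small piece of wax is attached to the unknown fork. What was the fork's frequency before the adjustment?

Beat frequency = 32/4 = 8 Hz.
|f − 311| = 8, so the fork was at either 303 Hz or 319 Hz.
Loading a fork with wax lowers its frequency; the adjustment lowers the fork's frequency.
The beat rate rose, so the adjustment moved the fork further from 311 Hz — it was already below the reference.

303 Hz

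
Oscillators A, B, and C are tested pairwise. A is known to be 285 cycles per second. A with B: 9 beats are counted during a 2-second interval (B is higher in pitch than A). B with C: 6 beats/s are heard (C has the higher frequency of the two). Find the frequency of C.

295.5 Hz

A–B: Beat frequency = 9/2 = 4.5 Hz.
B is above A, so f_B = 285 + 4.5 = 289.5 Hz.
C is above B, so f_C = 289.5 + 6 = 295.5 Hz.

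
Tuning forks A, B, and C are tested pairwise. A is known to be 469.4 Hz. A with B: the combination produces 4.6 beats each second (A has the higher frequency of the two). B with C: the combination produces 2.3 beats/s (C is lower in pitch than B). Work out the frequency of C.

462.5 Hz

B is below A, so f_B = 469.4 − 4.6 = 464.8 Hz.
C is below B, so f_C = 464.8 − 2.3 = 462.5 Hz.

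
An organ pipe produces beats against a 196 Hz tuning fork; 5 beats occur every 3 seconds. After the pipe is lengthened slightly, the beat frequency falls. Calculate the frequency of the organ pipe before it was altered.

Beat frequency = 5/3 = 1.6667 Hz.
|f − 196| = 1.6667, so the organ pipe was at either 194.3333 Hz or 197.6667 Hz.
A longer pipe has a lower fundamental; the adjustment lowers the organ pipe's frequency.
The beat rate fell, so the adjustment moved the organ pipe toward 196 Hz — it must have started above the reference.

197.6667 Hz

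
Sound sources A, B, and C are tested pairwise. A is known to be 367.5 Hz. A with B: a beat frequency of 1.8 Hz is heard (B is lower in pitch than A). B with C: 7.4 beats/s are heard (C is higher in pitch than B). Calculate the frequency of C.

B is below A, so f_B = 367.5 − 1.8 = 365.7 Hz.
C is above B, so f_C = 365.7 + 7.4 = 373.1 Hz.

373.1 Hz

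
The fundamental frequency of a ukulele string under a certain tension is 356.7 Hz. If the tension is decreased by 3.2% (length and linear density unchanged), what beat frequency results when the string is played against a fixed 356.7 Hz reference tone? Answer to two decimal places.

For a string, f ∝ √T, so the new frequency is 356.7·√0.968 = 350.9464 Hz.
f_beat = |350.9464 − 356.7| = 5.75 Hz.

5.75 Hz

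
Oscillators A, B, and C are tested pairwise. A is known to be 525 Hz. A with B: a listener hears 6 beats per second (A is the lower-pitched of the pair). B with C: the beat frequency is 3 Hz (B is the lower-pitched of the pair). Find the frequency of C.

B is above A, so f_B = 525 + 6 = 531 Hz.
C is above B, so f_C = 531 + 3 = 534 Hz.

534 Hz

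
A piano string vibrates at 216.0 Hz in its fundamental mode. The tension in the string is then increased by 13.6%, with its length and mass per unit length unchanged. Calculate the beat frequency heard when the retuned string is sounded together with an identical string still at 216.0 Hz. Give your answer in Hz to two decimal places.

14.22 Hz

For a string, f ∝ √T, so the new frequency is 216.0·√1.136 = 230.2199 Hz.
f_beat = |230.2199 − 216.0| = 14.22 Hz.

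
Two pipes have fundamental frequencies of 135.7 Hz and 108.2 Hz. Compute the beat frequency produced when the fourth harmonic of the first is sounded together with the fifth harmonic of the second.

Fourth harmonic of the first: 4·135.7 = 542.8 Hz.
Fifth harmonic of the second: 5·108.2 = 541.0 Hz.
f_beat = |542.8 − 541.0| = 1.8 Hz.

1.8 Hz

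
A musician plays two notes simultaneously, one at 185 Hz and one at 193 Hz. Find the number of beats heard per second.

8 Hz

Beats arise from superposition of two nearby frequencies; the beat rate is |f₁ − f₂|.
|185 − 193| = 8 Hz.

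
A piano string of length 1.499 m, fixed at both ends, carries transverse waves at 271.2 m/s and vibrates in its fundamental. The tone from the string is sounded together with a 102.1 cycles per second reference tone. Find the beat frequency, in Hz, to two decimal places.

For a string fixed at both ends, f_n = n·v/(2L) = 1·271.2/(2·1.499) = 90.4603 Hz.
f_beat = |90.4603 − 102.1| = 11.64 Hz.

11.64 Hz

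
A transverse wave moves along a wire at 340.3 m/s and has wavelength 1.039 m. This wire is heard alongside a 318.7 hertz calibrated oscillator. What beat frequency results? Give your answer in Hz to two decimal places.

8.83 Hz

Source frequency f = v/λ = 340.3/1.039 = 327.5265 Hz.
f_beat = |327.5265 − 318.7| = 8.83 Hz.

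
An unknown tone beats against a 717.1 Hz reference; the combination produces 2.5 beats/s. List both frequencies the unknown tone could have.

714.6 Hz or 719.6 Hz

|f − 717.1| = 2.5, so f = 717.1 ± 2.5.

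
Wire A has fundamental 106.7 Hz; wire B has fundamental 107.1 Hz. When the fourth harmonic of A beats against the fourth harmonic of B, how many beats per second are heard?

Fourth harmonic of the first: 4·106.7 = 426.8 Hz.
Fourth harmonic of the second: 4·107.1 = 428.4 Hz.
f_beat = |426.8 − 428.4| = 1.6 Hz.

1.6 Hz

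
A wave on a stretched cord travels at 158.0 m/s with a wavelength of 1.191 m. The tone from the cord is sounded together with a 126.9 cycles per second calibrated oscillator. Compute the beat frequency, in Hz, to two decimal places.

5.76 Hz

Source frequency f = v/λ = 158.0/1.191 = 132.6616 Hz.
f_beat = |132.6616 − 126.9| = 5.76 Hz.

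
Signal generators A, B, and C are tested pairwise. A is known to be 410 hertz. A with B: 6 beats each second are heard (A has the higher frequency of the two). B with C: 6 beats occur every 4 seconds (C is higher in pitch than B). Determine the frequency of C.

B is below A, so f_B = 410 − 6 = 404 Hz.
B–C: Beat frequency = 6/4 = 1.5 Hz.
C is above B, so f_C = 404 + 1.5 = 405.5 Hz.

405.5 Hz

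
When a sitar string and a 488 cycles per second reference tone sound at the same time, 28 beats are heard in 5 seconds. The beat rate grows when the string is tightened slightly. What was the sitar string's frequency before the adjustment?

Beat frequency = 28/5 = 5.6 Hz.
|f − 488| = 5.6, so the sitar string was at either 482.4 Hz or 493.6 Hz.
Increasing tension raises a string's frequency; the adjustment raises the sitar string's frequency.
The beat rate rose, so the adjustment moved the sitar string further from 488 Hz — it was already above the reference.

493.6 Hz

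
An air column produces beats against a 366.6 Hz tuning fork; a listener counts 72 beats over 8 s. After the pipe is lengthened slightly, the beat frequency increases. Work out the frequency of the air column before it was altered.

357.6 Hz

Beat frequency = 72/8 = 9 Hz.
|f − 366.6| = 9, so the air column was at either 357.6 Hz or 375.6 Hz.
A longer pipe has a lower fundamental; the adjustment lowers the air column's frequency.
The beat rate rose, so the adjustment moved the air column further from 366.6 Hz — it was already below the reference.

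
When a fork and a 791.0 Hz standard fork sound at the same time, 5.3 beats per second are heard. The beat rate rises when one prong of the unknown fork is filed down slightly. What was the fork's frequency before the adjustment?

|f − 791.0| = 5.3, so the fork was at either 785.7 Hz or 796.3 Hz.
Filing a prong removes mass and raises the fork's frequency; the adjustment raises the fork's frequency.
The beat rate rose, so the adjustment moved the fork further from 791.0 Hz — it was already above the reference.

796.3 Hz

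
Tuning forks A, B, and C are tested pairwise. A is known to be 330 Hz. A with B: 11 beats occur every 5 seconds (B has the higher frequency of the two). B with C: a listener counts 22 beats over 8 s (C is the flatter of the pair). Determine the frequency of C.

329.45 Hz

A–B: Beat frequency = 11/5 = 2.2 Hz.
B is above A, so f_B = 330 + 2.2 = 332.2 Hz.
B–C: Beat frequency = 22/8 = 2.75 Hz.
C is below B, so f_C = 332.2 − 2.75 = 329.45 Hz.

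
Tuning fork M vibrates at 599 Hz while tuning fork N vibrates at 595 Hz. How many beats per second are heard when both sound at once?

4 Hz

The beat frequency equals the magnitude of the frequency difference.
|599 − 595| = 4 Hz.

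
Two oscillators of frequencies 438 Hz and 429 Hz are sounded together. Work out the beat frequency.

9 Hz

The beat frequency equals the magnitude of the frequency difference.
|438 − 429| = 9 Hz.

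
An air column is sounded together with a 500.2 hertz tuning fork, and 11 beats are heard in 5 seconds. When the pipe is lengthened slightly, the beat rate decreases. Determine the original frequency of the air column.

502.4 Hz

Beat frequency = 11/5 = 2.2 Hz.
|f − 500.2| = 2.2, so the air column was at either 498 Hz or 502.4 Hz.
A longer pipe has a lower fundamental; the adjustment lowers the air column's frequency.
The beat rate fell, so the adjustment moved the air column toward 500.2 Hz — it must have started above the reference.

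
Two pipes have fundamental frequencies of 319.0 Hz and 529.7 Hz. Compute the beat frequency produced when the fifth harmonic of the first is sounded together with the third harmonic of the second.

Fifth harmonic of the first: 5·319.0 = 1595.0 Hz.
Third harmonic of the second: 3·529.7 = 1589.1 Hz.
f_beat = |1595.0 − 1589.1| = 5.9 Hz.

5.9 Hz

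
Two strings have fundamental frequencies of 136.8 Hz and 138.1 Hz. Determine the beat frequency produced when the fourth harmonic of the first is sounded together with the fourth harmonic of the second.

Fourth harmonic of the first: 4·136.8 = 547.2 Hz.
Fourth harmonic of the second: 4·138.1 = 552.4 Hz.
f_beat = |547.2 − 552.4| = 5.2 Hz.

5.2 Hz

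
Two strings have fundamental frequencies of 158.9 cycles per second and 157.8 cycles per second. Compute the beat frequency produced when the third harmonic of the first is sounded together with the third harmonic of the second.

3.3 Hz

Third harmonic of the first: 3·158.9 = 476.7 Hz.
Third harmonic of the second: 3·157.8 = 473.4 Hz.
f_beat = |476.7 − 473.4| = 3.3 Hz.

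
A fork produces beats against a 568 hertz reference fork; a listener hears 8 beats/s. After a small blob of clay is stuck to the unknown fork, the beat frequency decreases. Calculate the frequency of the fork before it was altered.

576 Hz

|f − 568| = 8, so the fork was at either 560 Hz or 576 Hz.
Adding mass to a fork lowers its frequency; the adjustment lowers the fork's frequency.
The beat rate fell, so the adjustment moved the fork toward 568 Hz — it must have started above the reference.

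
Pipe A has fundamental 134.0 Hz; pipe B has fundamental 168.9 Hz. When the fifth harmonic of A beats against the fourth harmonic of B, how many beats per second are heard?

5.6 Hz

Fifth harmonic of the first: 5·134.0 = 670.0 Hz.
Fourth harmonic of the second: 4·168.9 = 675.6 Hz.
f_beat = |670.0 − 675.6| = 5.6 Hz.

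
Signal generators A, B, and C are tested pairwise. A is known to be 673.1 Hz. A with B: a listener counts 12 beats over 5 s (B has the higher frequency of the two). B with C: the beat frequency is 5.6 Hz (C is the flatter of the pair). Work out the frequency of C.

669.9 Hz

A–B: Beat frequency = 12/5 = 2.4 Hz.
B is above A, so f_B = 673.1 + 2.4 = 675.5 Hz.
C is below B, so f_C = 675.5 − 5.6 = 669.9 Hz.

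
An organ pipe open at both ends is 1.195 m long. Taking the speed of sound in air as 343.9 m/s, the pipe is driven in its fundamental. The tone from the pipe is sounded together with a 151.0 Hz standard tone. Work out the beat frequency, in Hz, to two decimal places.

7.11 Hz

Open pipe: f_n = n·v/(2L) = 1·343.9/(2·1.195) = 143.8912 Hz.
f_beat = |143.8912 − 151.0| = 7.11 Hz.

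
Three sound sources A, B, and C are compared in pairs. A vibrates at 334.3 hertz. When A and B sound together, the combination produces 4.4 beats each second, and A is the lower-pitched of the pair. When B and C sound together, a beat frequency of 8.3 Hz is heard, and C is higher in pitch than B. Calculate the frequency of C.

347 Hz

B is above A, so f_B = 334.3 + 4.4 = 338.7 Hz.
C is above B, so f_C = 338.7 + 8.3 = 347 Hz.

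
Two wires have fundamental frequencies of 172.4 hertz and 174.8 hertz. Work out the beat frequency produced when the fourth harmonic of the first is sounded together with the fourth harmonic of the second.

9.6 Hz

Fourth harmonic of the first: 4·172.4 = 689.6 Hz.
Fourth harmonic of the second: 4·174.8 = 699.2 Hz.
f_beat = |689.6 − 699.2| = 9.6 Hz.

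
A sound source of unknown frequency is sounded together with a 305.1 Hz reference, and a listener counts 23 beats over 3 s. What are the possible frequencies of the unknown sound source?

Beat frequency = 23/3 = 7.6667 Hz.
|f − 305.1| = 7.6667, so f = 305.1 ± 7.6667.

297.4333 Hz or 312.7667 Hz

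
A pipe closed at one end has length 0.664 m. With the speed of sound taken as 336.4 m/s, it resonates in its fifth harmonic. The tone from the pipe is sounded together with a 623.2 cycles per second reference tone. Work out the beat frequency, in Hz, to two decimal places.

Closed pipe (odd harmonics): f_n = n·v/(4L) = 5·336.4/(4·0.664) = 633.2831 Hz.
f_beat = |633.2831 − 623.2| = 10.08 Hz.

10.08 Hz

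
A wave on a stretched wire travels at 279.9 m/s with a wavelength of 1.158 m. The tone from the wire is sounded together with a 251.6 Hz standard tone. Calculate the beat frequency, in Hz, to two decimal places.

Source frequency f = v/λ = 279.9/1.158 = 241.7098 Hz.
f_beat = |241.7098 − 251.6| = 9.89 Hz.

9.89 Hz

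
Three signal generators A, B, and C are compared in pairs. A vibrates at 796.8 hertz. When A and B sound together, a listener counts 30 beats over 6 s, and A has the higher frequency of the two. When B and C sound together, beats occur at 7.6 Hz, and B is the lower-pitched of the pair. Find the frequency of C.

799.4 Hz

A–B: Beat frequency = 30/6 = 5 Hz.
B is below A, so f_B = 796.8 − 5 = 791.8 Hz.
C is above B, so f_C = 791.8 + 7.6 = 799.4 Hz.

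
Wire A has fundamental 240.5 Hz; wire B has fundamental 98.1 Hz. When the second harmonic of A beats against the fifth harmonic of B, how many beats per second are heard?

9.5 Hz

Second harmonic of the first: 2·240.5 = 481.0 Hz.
Fifth harmonic of the second: 5·98.1 = 490.5 Hz.
f_beat = |481.0 − 490.5| = 9.5 Hz.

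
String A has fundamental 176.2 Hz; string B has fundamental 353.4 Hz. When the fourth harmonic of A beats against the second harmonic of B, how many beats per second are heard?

Fourth harmonic of the first: 4·176.2 = 704.8 Hz.
Second harmonic of the second: 2·353.4 = 706.8 Hz.
f_beat = |704.8 − 706.8| = 2.0 Hz.

2.0 Hz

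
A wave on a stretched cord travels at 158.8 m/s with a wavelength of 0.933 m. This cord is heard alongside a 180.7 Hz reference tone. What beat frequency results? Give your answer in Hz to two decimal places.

Source frequency f = v/λ = 158.8/0.933 = 170.2036 Hz.
f_beat = |170.2036 − 180.7| = 10.50 Hz.

10.50 Hz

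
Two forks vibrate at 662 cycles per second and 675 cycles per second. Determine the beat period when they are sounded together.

f_beat = |662 − 675| = 13 Hz.
Beat period T = 1 / f_beat = 1 / 13 s.

0.077 s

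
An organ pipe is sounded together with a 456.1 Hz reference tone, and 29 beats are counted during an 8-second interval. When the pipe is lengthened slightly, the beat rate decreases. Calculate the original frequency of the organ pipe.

Beat frequency = 29/8 = 3.625 Hz.
|f − 456.1| = 3.625, so the organ pipe was at either 452.475 Hz or 459.725 Hz.
A longer pipe has a lower fundamental; the adjustment lowers the organ pipe's frequency.
The beat rate fell, so the adjustment moved the organ pipe toward 456.1 Hz — it must have started above the reference.

459.725 Hz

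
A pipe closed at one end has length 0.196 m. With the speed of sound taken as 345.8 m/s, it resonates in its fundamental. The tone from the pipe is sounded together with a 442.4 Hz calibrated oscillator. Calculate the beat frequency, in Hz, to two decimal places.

Closed pipe (odd harmonics): f_n = n·v/(4L) = 1·345.8/(4·0.196) = 441.0714 Hz.
f_beat = |441.0714 − 442.4| = 1.33 Hz.

1.33 Hz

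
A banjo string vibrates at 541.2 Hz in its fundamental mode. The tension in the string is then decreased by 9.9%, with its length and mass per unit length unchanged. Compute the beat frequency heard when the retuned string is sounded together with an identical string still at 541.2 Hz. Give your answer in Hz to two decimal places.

For a string, f ∝ √T, so the new frequency is 541.2·√0.901 = 513.7126 Hz.
f_beat = |513.7126 − 541.2| = 27.49 Hz.

27.49 Hz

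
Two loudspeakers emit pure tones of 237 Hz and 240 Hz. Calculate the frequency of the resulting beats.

The beat frequency equals the magnitude of the frequency difference.
|237 − 240| = 3 Hz.

3 Hz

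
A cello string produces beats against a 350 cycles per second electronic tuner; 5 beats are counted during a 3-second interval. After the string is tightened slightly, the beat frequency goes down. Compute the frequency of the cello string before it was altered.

Beat frequency = 5/3 = 1.6667 Hz.
|f − 350| = 1.6667, so the cello string was at either 348.3333 Hz or 351.6667 Hz.
Increasing tension raises a string's frequency; the adjustment raises the cello string's frequency.
The beat rate fell, so the adjustment moved the cello string toward 350 Hz — it must have started below the reference.

348.3333 Hz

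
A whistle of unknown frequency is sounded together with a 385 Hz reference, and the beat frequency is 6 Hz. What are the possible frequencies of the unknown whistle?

379 Hz or 391 Hz

|f − 385| = 6, so f = 385 ± 6.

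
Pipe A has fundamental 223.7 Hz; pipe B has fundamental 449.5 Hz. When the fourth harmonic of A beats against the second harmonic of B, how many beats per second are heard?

4.2 Hz

Fourth harmonic of the first: 4·223.7 = 894.8 Hz.
Second harmonic of the second: 2·449.5 = 899.0 Hz.
f_beat = |894.8 − 899.0| = 4.2 Hz.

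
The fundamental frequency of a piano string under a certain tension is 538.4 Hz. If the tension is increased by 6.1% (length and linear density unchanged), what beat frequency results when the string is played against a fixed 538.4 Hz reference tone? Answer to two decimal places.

For a string, f ∝ √T, so the new frequency is 538.4·√1.061 = 554.5781 Hz.
f_beat = |554.5781 − 538.4| = 16.18 Hz.

16.18 Hz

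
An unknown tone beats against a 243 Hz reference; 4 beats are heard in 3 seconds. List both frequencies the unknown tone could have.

241.6667 Hz or 244.3333 Hz

Beat frequency = 4/3 = 1.3333 Hz.
|f − 243| = 1.3333, so f = 243 ± 1.3333.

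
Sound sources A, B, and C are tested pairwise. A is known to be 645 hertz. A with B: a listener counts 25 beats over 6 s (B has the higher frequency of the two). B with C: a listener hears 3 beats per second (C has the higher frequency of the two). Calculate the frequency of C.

652.1667 Hz

A–B: Beat frequency = 25/6 = 4.1667 Hz.
B is above A, so f_B = 645 + 4.1667 = 649.1667 Hz.
C is above B, so f_C = 649.1667 + 3 = 652.1667 Hz.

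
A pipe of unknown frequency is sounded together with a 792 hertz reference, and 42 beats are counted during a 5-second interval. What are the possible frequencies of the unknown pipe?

Beat frequency = 42/5 = 8.4 Hz.
|f − 792| = 8.4, so f = 792 ± 8.4.

783.6 Hz or 800.4 Hz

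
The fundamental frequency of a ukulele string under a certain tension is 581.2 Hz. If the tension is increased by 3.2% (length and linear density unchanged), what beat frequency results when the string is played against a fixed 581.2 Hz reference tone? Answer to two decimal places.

For a string, f ∝ √T, so the new frequency is 581.2·√1.032 = 590.4260 Hz.
f_beat = |590.4260 − 581.2| = 9.23 Hz.

9.23 Hz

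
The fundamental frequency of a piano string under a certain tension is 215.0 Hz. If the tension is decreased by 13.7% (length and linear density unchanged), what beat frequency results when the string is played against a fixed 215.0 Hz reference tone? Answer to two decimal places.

15.27 Hz

For a string, f ∝ √T, so the new frequency is 215.0·√0.863 = 199.7303 Hz.
f_beat = |199.7303 − 215.0| = 15.27 Hz.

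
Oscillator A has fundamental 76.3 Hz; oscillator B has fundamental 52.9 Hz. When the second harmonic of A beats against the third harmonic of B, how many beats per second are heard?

6.1 Hz

Second harmonic of the first: 2·76.3 = 152.6 Hz.
Third harmonic of the second: 3·52.9 = 158.7 Hz.
f_beat = |152.6 − 158.7| = 6.1 Hz.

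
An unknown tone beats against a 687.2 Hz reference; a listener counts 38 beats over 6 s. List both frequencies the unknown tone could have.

680.8667 Hz or 693.5333 Hz

Beat frequency = 38/6 = 6.3333 Hz.
|f − 687.2| = 6.3333, so f = 687.2 ± 6.3333.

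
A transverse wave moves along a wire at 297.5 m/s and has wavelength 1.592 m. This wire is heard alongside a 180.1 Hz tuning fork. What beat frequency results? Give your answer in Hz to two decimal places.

6.77 Hz

Source frequency f = v/λ = 297.5/1.592 = 186.8719 Hz.
f_beat = |186.8719 − 180.1| = 6.77 Hz.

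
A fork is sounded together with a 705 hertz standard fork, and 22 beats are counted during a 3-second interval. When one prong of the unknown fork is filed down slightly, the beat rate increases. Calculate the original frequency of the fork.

712.3333 Hz

Beat frequency = 22/3 = 7.3333 Hz.
|f − 705| = 7.3333, so the fork was at either 697.6667 Hz or 712.3333 Hz.
Filing a prong removes mass and raises the fork's frequency; the adjustment raises the fork's frequency.
The beat rate rose, so the adjustment moved the fork further from 705 Hz — it was already above the reference.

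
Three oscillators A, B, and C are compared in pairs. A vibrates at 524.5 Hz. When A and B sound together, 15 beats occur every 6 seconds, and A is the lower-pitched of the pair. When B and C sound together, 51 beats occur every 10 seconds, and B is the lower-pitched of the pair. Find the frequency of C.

532.1 Hz

A–B: Beat frequency = 15/6 = 2.5 Hz.
B is above A, so f_B = 524.5 + 2.5 = 527 Hz.
B–C: Beat frequency = 51/10 = 5.1 Hz.
C is above B, so f_C = 527 + 5.1 = 532.1 Hz.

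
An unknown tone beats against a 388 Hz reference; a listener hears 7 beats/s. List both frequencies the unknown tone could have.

381 Hz or 395 Hz

|f − 388| = 7, so f = 388 ± 7.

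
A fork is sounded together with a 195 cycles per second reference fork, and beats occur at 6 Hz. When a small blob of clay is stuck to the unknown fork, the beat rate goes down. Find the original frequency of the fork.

201 Hz

|f − 195| = 6, so the fork was at either 189 Hz or 201 Hz.
Adding mass to a fork lowers its frequency; the adjustment lowers the fork's frequency.
The beat rate fell, so the adjustment moved the fork toward 195 Hz — it must have started above the reference.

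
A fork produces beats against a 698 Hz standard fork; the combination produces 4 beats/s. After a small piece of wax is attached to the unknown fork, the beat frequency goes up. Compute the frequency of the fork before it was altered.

|f − 698| = 4, so the fork was at either 694 Hz or 702 Hz.
Loading a fork with wax lowers its frequency; the adjustment lowers the fork's frequency.
The beat rate rose, so the adjustment moved the fork further from 698 Hz — it was already below the reference.

694 Hz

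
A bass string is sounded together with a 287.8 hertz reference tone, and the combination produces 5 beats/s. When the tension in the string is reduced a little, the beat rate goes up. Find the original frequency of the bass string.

282.8 Hz

|f − 287.8| = 5, so the bass string was at either 282.8 Hz or 292.8 Hz.
Lower tension means lower frequency; the adjustment lowers the bass string's frequency.
The beat rate rose, so the adjustment moved the bass string further from 287.8 Hz — it was already below the reference.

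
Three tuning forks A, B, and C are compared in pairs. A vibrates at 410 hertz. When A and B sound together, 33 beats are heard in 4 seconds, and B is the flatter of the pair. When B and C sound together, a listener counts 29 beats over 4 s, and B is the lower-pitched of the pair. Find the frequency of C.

409 Hz

A–B: Beat frequency = 33/4 = 8.25 Hz.
B is below A, so f_B = 410 − 8.25 = 401.75 Hz.
B–C: Beat frequency = 29/4 = 7.25 Hz.
C is above B, so f_C = 401.75 + 7.25 = 409 Hz.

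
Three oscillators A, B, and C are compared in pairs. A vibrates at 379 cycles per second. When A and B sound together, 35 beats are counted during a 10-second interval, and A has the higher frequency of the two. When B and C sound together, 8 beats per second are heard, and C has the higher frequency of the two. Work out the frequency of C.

A–B: Beat frequency = 35/10 = 3.5 Hz.
B is below A, so f_B = 379 − 3.5 = 375.5 Hz.
C is above B, so f_C = 375.5 + 8 = 383.5 Hz.

383.5 Hz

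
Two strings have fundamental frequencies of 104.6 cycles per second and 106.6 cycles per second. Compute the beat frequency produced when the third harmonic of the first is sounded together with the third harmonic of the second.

Third harmonic of the first: 3·104.6 = 313.8 Hz.
Third harmonic of the second: 3·106.6 = 319.8 Hz.
f_beat = |313.8 − 319.8| = 6.0 Hz.

6.0 Hz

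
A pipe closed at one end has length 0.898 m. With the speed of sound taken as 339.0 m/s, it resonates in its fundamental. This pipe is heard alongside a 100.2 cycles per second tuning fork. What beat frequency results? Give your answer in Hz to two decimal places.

Closed pipe (odd harmonics): f_n = n·v/(4L) = 1·339.0/(4·0.898) = 94.3764 Hz.
f_beat = |94.3764 − 100.2| = 5.82 Hz.

5.82 Hz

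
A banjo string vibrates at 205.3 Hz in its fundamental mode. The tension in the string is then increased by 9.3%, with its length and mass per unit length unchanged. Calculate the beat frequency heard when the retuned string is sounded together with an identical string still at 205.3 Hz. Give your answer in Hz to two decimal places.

For a string, f ∝ √T, so the new frequency is 205.3·√1.093 = 214.6343 Hz.
f_beat = |214.6343 − 205.3| = 9.33 Hz.

9.33 Hz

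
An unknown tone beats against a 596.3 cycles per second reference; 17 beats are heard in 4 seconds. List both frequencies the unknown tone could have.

592.05 Hz or 600.55 Hz

Beat frequency = 17/4 = 4.25 Hz.
|f − 596.3| = 4.25, so f = 596.3 ± 4.25.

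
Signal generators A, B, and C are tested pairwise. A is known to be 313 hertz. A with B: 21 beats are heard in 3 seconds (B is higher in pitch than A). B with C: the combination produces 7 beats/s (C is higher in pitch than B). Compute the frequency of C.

327 Hz

A–B: Beat frequency = 21/3 = 7 Hz.
B is above A, so f_B = 313 + 7 = 320 Hz.
C is above B, so f_C = 320 + 7 = 327 Hz.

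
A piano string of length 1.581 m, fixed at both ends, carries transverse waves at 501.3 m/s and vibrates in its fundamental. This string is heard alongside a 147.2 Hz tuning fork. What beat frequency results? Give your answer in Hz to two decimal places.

11.34 Hz

For a string fixed at both ends, f_n = n·v/(2L) = 1·501.3/(2·1.581) = 158.5389 Hz.
f_beat = |158.5389 − 147.2| = 11.34 Hz.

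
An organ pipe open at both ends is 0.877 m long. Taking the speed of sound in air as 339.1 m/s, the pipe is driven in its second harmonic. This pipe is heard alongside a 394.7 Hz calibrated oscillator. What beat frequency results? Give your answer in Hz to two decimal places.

8.04 Hz

Open pipe: f_n = n·v/(2L) = 2·339.1/(2·0.877) = 386.6591 Hz.
f_beat = |386.6591 − 394.7| = 8.04 Hz.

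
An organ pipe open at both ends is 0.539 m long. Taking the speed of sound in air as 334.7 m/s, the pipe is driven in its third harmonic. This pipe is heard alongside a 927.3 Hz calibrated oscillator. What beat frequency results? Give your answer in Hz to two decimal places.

Open pipe: f_n = n·v/(2L) = 3·334.7/(2·0.539) = 931.4471 Hz.
f_beat = |931.4471 − 927.3| = 4.15 Hz.

4.15 Hz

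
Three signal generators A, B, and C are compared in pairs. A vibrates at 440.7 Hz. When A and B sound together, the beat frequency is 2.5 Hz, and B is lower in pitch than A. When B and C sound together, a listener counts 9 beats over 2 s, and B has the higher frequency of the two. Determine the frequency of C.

433.7 Hz

B is below A, so f_B = 440.7 − 2.5 = 438.2 Hz.
B–C: Beat frequency = 9/2 = 4.5 Hz.
C is below B, so f_C = 438.2 − 4.5 = 433.7 Hz.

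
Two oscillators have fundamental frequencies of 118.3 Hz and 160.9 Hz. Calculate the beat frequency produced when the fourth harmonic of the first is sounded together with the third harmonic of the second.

Fourth harmonic of the first: 4·118.3 = 473.2 Hz.
Third harmonic of the second: 3·160.9 = 482.7 Hz.
f_beat = |473.2 − 482.7| = 9.5 Hz.

9.5 Hz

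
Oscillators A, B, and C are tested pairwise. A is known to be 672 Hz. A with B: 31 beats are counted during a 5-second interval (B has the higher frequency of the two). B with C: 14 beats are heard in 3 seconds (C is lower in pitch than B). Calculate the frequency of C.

673.5333 Hz

A–B: Beat frequency = 31/5 = 6.2 Hz.
B is above A, so f_B = 672 + 6.2 = 678.2 Hz.
B–C: Beat frequency = 14/3 = 4.6667 Hz.
C is below B, so f_C = 678.2 − 4.6667 = 673.5333 Hz.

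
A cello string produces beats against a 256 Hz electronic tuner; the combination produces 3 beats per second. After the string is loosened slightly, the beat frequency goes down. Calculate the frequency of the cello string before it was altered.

259 Hz

|f − 256| = 3, so the cello string was at either 253 Hz or 259 Hz.
Reducing tension lowers a string's frequency; the adjustment lowers the cello string's frequency.
The beat rate fell, so the adjustment moved the cello string toward 256 Hz — it must have started above the reference.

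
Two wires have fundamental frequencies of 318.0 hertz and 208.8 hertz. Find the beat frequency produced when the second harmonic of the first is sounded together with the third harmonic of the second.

Second harmonic of the first: 2·318.0 = 636.0 Hz.
Third harmonic of the second: 3·208.8 = 626.4 Hz.
f_beat = |636.0 − 626.4| = 9.6 Hz.

9.6 Hz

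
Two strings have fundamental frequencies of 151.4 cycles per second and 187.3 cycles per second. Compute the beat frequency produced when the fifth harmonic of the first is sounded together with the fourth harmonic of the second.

7.8 Hz

Fifth harmonic of the first: 5·151.4 = 757.0 Hz.
Fourth harmonic of the second: 4·187.3 = 749.2 Hz.
f_beat = |757.0 − 749.2| = 7.8 Hz.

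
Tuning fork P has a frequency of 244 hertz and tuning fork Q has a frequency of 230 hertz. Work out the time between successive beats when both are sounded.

0.071 s

f_beat = |244 − 230| = 14 Hz.
Beat period T = 1 / f_beat = 1 / 14 s.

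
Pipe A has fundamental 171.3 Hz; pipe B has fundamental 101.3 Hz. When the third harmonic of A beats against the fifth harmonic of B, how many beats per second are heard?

7.4 Hz

Third harmonic of the first: 3·171.3 = 513.9 Hz.
Fifth harmonic of the second: 5·101.3 = 506.5 Hz.
f_beat = |513.9 − 506.5| = 7.4 Hz.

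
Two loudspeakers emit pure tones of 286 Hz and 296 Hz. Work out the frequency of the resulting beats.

The beat frequency equals the magnitude of the frequency difference.
|286 − 296| = 10 Hz.

10 Hz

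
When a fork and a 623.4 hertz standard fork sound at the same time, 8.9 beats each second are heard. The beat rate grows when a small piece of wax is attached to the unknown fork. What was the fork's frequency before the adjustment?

614.5 Hz

|f − 623.4| = 8.9, so the fork was at either 614.5 Hz or 632.3 Hz.
Loading a fork with wax lowers its frequency; the adjustment lowers the fork's frequency.
The beat rate rose, so the adjustment moved the fork further from 623.4 Hz — it was already below the reference.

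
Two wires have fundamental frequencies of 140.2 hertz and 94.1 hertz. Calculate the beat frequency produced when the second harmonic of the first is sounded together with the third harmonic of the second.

Second harmonic of the first: 2·140.2 = 280.4 Hz.
Third harmonic of the second: 3·94.1 = 282.3 Hz.
f_beat = |280.4 − 282.3| = 1.9 Hz.

1.9 Hz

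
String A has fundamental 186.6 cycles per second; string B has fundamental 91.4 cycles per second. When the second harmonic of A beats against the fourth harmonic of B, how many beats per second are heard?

7.6 Hz

Second harmonic of the first: 2·186.6 = 373.2 Hz.
Fourth harmonic of the second: 4·91.4 = 365.6 Hz.
f_beat = |373.2 − 365.6| = 7.6 Hz.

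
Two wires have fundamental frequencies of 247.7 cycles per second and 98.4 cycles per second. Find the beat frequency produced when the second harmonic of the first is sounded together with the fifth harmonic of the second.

Second harmonic of the first: 2·247.7 = 495.4 Hz.
Fifth harmonic of the second: 5·98.4 = 492.0 Hz.
f_beat = |495.4 − 492.0| = 3.4 Hz.

3.4 Hz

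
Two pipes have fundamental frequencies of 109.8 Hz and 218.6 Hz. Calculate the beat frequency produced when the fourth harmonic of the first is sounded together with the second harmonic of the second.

2.0 Hz

Fourth harmonic of the first: 4·109.8 = 439.2 Hz.
Second harmonic of the second: 2·218.6 = 437.2 Hz.
f_beat = |439.2 − 437.2| = 2.0 Hz.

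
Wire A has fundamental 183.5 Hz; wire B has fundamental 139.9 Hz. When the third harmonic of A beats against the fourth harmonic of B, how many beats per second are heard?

9.1 Hz

Third harmonic of the first: 3·183.5 = 550.5 Hz.
Fourth harmonic of the second: 4·139.9 = 559.6 Hz.
f_beat = |550.5 − 559.6| = 9.1 Hz.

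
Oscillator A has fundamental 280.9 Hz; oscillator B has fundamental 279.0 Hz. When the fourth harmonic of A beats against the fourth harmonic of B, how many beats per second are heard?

Fourth harmonic of the first: 4·280.9 = 1123.6 Hz.
Fourth harmonic of the second: 4·279.0 = 1116.0 Hz.
f_beat = |1123.6 − 1116.0| = 7.6 Hz.

7.6 Hz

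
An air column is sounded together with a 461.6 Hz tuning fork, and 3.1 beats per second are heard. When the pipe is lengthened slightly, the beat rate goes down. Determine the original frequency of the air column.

|f − 461.6| = 3.1, so the air column was at either 458.5 Hz or 464.7 Hz.
A longer pipe has a lower fundamental; the adjustment lowers the air column's frequency.
The beat rate fell, so the adjustment moved the air column toward 461.6 Hz — it must have started above the reference.

464.7 Hz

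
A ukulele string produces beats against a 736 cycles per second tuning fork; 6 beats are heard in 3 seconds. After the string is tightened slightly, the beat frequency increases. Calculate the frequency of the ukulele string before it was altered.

738 Hz

Beat frequency = 6/3 = 2 Hz.
|f − 736| = 2, so the ukulele string was at either 734 Hz or 738 Hz.
Increasing tension raises a string's frequency; the adjustment raises the ukulele string's frequency.
The beat rate rose, so the adjustment moved the ukulele string further from 736 Hz — it was already above the reference.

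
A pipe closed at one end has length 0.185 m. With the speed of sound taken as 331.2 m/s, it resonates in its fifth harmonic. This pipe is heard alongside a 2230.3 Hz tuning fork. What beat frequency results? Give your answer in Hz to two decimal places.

7.54 Hz

Closed pipe (odd harmonics): f_n = n·v/(4L) = 5·331.2/(4·0.185) = 2237.8378 Hz.
f_beat = |2237.8378 − 2230.3| = 7.54 Hz.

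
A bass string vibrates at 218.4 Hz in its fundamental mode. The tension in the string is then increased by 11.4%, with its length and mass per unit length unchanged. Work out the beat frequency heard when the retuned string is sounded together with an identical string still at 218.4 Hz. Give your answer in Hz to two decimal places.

12.11 Hz

For a string, f ∝ √T, so the new frequency is 218.4·√1.114 = 230.5129 Hz.
f_beat = |230.5129 − 218.4| = 12.11 Hz.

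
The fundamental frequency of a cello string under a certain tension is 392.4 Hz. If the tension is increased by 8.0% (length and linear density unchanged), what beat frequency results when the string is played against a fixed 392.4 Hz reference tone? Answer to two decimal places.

15.39 Hz

For a string, f ∝ √T, so the new frequency is 392.4·√1.080 = 407.7940 Hz.
f_beat = |407.7940 − 392.4| = 15.39 Hz.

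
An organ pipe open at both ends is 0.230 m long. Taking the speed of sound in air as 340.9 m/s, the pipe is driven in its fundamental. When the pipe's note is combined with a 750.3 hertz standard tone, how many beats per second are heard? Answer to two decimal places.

Open pipe: f_n = n·v/(2L) = 1·340.9/(2·0.230) = 741.0870 Hz.
f_beat = |741.0870 − 750.3| = 9.21 Hz.

9.21 Hz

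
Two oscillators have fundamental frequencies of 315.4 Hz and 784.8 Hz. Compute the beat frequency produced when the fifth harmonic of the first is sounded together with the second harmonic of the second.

Fifth harmonic of the first: 5·315.4 = 1577.0 Hz.
Second harmonic of the second: 2·784.8 = 1569.6 Hz.
f_beat = |1577.0 − 1569.6| = 7.4 Hz.

7.4 Hz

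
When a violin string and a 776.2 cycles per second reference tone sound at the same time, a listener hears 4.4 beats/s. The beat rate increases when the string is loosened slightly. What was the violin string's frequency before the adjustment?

771.8 Hz

|f − 776.2| = 4.4, so the violin string was at either 771.8 Hz or 780.6 Hz.
Reducing tension lowers a string's frequency; the adjustment lowers the violin string's frequency.
The beat rate rose, so the adjustment moved the violin string further from 776.2 Hz — it was already below the reference.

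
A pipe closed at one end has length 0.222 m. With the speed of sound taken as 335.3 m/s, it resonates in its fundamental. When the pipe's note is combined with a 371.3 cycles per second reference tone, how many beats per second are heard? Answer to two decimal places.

Closed pipe (odd harmonics): f_n = n·v/(4L) = 1·335.3/(4·0.222) = 377.5901 Hz.
f_beat = |377.5901 − 371.3| = 6.29 Hz.

6.29 Hz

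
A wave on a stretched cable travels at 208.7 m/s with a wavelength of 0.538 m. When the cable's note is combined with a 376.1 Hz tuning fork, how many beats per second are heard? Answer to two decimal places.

Source frequency f = v/λ = 208.7/0.538 = 387.9182 Hz.
f_beat = |387.9182 − 376.1| = 11.82 Hz.

11.82 Hz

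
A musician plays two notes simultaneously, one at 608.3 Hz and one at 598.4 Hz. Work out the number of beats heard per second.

The beat frequency equals the magnitude of the frequency difference.
|608.3 − 598.4| = 9.9 Hz.

9.9 Hz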